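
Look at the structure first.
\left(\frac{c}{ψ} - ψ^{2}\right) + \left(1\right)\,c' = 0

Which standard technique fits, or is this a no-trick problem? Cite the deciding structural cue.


Technique: a linear integrating factor — the unknown enters only to the first power against a nonzero forcing term — the integrating-factor template applies directly.


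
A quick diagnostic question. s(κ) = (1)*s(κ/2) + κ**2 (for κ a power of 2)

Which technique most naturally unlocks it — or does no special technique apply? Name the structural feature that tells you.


Technique: the master substitution — the argument κ/2 divides the index by 2; the standard κ = 2^m substitution converts it to a constant-shift recurrence.


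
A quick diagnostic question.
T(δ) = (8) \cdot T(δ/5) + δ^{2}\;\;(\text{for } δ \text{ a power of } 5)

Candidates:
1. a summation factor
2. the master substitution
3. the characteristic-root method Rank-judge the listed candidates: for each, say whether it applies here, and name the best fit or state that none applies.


Technique: the master substitution — the argument contracts 5-fold per step: reindex δ exponentially and solve the linear recurrence in the new index.
- a summation factor — a divided-index call is outside the fixed-shift first-order family a summation factor normalizes.
- the master substitution: yes — fits the structure here.
- the characteristic-root method: a divided-index call is not the fixed-shift linear shape that characteristic roots solve.


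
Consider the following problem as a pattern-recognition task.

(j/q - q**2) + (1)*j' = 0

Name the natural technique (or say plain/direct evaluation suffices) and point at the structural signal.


Best approach: a linear integrating factor — linear in the unknown with genuine forcing: multiply through by the exponential of the integrated coefficient and the left side closes into one derivative.


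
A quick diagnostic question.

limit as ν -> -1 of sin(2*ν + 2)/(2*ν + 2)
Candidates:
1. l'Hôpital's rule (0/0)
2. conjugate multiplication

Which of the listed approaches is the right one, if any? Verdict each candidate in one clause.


Diagnosis: l'Hôpital's rule (0/0) — both numerator and denominator vanish at -1: the genuine 0/0 indeterminate that l'Hôpital exists for. The standard small-argument limits would also carry it; the rule is the systematic route.
- l'Hôpital's rule (0/0): a fit — the right tool for this form.
- conjugate multiplication: rationalization has no target — no divergent radical difference appears.


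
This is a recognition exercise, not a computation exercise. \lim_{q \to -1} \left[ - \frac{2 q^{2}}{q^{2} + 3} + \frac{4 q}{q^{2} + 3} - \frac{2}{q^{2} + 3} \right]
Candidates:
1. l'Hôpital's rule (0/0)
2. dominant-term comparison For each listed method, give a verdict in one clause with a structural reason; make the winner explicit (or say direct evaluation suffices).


Method: no special technique — no vanishing denominator and no indeterminate clash at the point — evaluation is immediate.
- l'Hôpital's rule (0/0): evaluation at the point is determinate, so the rule has nothing to repair.
- dominant-term comparison: this limit is not decided by comparing leading-term growth at infinity.


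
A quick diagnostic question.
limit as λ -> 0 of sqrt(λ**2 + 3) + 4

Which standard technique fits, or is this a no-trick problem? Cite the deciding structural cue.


Technique: no special technique — no vanishing denominator and no indeterminate clash at the point — evaluation is immediate.


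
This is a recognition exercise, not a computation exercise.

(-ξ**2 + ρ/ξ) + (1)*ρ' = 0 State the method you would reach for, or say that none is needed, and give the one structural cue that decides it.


Method: a linear integrating factor — the unknown enters only to the first power against a nonzero forcing term — the integrating-factor template applies directly.


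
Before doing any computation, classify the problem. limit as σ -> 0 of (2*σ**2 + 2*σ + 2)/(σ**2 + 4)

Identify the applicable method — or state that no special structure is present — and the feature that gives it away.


Technique: no special technique — no vanishing denominator and no indeterminate clash at the point — evaluation is immediate.


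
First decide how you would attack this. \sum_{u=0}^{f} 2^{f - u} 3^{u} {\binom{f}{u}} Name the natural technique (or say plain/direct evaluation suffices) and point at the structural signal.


Best approach: the binomial theorem — the binomial coefficients weight matched powers of 3 and 2, which is exactly the expansion of a binomial power.


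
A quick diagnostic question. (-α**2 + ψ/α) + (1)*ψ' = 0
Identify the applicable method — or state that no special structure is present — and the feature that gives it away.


Diagnosis: a linear integrating factor — the unknown enters only to the first power against a nonzero forcing term — the integrating-factor template applies directly.


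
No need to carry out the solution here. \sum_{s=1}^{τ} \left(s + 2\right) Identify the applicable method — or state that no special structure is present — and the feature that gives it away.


Technique: no special technique — with only polynomial terms in s present, the classical sum-of-powers identities are all you need.


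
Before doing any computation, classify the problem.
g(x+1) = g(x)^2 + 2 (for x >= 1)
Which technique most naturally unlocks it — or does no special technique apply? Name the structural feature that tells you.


Technique: no special technique — once the recursion is nonlinear, characteristic roots, master substitutions, and summation factors are all off the table.


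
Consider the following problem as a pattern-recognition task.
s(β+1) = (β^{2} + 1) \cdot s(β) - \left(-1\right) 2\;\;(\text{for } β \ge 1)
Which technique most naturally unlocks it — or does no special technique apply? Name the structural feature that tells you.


Method: a summation factor — one-term recursion with variable weight β^{2} + 1 is solved by product normalization, not by root-finding.


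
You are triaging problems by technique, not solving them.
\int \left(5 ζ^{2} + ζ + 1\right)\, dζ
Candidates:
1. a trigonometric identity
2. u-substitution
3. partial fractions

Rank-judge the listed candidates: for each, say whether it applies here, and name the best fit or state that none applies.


Verdict: no special technique — a term-by-term power-rule job in ζ; no substitution or rearrangement earns its keep here.
- a trigonometric identity — with no trigonometric functions present, identity rewriting has no target.
- u-substitution — no substitution does more than relabel what direct integration already handles.
- partial fractions: the expression is not a ratio of polynomials that decomposes further.


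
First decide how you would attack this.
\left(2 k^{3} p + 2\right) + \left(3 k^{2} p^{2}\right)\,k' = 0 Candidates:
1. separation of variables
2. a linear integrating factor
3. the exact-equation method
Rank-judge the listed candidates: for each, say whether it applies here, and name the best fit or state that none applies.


Best approach: the exact-equation method — equality of cross partials is the green light — assemble the potential function term by term.
- separation of variables — no division isolates the independent variable from the unknown.
- a linear integrating factor — a nonlinear term in the unknown puts this outside the integrating-factor template.
- the exact-equation method: yes — fits the structure here.


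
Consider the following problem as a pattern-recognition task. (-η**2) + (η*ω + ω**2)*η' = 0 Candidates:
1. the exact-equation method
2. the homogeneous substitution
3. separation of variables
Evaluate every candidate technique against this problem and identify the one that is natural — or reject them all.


Verdict: the homogeneous substitution — the slope's numerator and denominator share total degree; set v = η/ω and the equation drops to separable form. With the right rearrangement (exchanging the roles of the variables where needed), this also fits a Bernoulli template; the homogeneous substitution reads the structure directly.
- the exact-equation method — exactness fails on the nose — the mixed partials do not match.
- the homogeneous substitution — yes — fits the structure here.
- separation of variables: the two dependences do not factor apart.


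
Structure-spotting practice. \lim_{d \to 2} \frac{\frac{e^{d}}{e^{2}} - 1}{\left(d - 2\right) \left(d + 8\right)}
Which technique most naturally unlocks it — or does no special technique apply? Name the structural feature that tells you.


Verdict: l'Hôpital's rule (0/0) — both numerator and denominator vanish at 2: the genuine 0/0 indeterminate that l'Hôpital exists for. Known elementary limits would finish this too — the rule just bypasses the case analysis.


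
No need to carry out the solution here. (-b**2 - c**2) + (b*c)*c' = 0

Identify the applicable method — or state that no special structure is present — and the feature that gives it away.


Method: the homogeneous substitution — solved for the derivative, the right side is unchanged under scaling b and c together — it depends only on the ratio c/b, so substitute a single ratio variable. A Bernoulli substitution is a fair alternative on this equation directly; the homogeneous reading takes it as given.


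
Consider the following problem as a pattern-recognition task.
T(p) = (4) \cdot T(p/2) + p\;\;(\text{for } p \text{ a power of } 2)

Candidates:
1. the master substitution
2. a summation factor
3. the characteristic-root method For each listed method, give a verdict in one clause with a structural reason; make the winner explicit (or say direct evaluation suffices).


Verdict: the master substitution — the argument shrinks by the factor 2, so measure the index on a logarithmic scale and the recursion becomes a shift.
- the master substitution: yes, a natural case for it.
- a summation factor — the recursion divides its index rather than shifting it — there is no previous-term chain for a summation factor to telescope.
- the characteristic-root method — a divided-index call is not the fixed-shift linear shape that characteristic roots solve.


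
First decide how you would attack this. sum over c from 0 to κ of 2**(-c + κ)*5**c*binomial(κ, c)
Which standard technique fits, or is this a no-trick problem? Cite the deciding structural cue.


Method: the binomial theorem — terms weighting binomial(κ, c) against matched powers of 5 and 2 reassemble into (5 + 2)^κ by the binomial theorem.


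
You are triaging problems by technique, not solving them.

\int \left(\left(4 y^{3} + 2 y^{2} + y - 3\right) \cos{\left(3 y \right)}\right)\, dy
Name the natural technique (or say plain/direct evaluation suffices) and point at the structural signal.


Technique: integration by parts — a polynomial factor 4 y^{3} + 2 y^{2} + y - 3 multiplies \cos{\left(3 y \right)}; differentiating 4 y^{3} + 2 y^{2} + y - 3 lowers its degree while \cos{\left(3 y \right)} integrates cleanly, so parts wins.


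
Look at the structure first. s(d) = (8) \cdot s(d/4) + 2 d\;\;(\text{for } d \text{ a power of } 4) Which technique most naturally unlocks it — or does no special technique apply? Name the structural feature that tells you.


Method: the master substitution — the argument shrinks by the factor 4, so measure the index on a logarithmic scale and the recursion becomes a shift.


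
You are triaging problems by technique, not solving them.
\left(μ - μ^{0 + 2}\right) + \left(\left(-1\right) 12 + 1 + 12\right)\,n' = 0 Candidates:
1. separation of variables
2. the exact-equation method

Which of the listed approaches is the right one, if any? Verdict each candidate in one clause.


Diagnosis: no special technique — solved for the derivative, no n appears — this is antidifferentiation in μ wearing ODE clothing.
- separation of variables — separation is only trivially available — with the unknown absent from the slope this is a direct integration, not a separation problem.
- the exact-equation method: no dependence on the unknown anywhere: exactness is a label without content here.


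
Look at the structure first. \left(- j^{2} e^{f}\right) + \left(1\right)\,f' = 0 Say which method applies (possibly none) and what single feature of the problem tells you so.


Best approach: separation of variables — one side of the product carries the independent variable, the other the unknown — the textbook separation shape.


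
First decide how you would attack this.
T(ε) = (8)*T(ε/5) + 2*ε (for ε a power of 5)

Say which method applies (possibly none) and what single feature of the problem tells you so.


Best approach: the master substitution — index division is the fingerprint: ε/5 in the recursive call means substitute ε = 5^m.


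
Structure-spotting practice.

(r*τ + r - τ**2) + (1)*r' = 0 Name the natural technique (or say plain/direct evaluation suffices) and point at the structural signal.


Best approach: a linear integrating factor — the unknown enters only to the first power against a nonzero forcing term — the integrating-factor template applies directly.


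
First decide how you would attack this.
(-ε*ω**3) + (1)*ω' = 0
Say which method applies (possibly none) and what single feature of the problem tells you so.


Verdict: separation of variables — a product of single-variable factors, ε and ω**3 — the textbook separable form.


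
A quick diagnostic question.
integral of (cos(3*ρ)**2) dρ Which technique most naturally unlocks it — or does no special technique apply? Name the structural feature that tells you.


Diagnosis: a trigonometric identity — an even power like cos(3*ρ)**2 flattens under the half-angle identity into first-degree cosines you can integrate directly.


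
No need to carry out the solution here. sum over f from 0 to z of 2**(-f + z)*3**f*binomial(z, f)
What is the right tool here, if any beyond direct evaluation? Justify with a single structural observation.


Diagnosis: the binomial theorem — binomial coefficients against complementary powers of 3 and 2: recognize the binomial expansion and resum.


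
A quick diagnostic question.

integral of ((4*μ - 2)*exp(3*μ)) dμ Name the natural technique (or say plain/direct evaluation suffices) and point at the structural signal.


Verdict: integration by parts — 4*μ - 2 dies after finitely many derivatives while exp(3*μ) cycles under integration — the tabular/parts setup.


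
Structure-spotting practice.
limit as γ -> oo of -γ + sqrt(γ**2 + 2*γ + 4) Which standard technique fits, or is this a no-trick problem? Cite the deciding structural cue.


Technique: conjugate multiplication — infinity minus infinity with a radical in play — multiply by the conjugate so the divergences of sqrt(γ**2 + 2*γ + 4) and γ annihilate.


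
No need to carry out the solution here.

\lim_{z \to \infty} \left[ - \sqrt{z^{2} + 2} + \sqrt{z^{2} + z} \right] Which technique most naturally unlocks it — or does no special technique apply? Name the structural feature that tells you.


Verdict: conjugate multiplication — both pieces blow up but their difference is finite; the conjugate trick rationalizes \sqrt{z^{2} + z} - \sqrt{z^{2} + 2}.


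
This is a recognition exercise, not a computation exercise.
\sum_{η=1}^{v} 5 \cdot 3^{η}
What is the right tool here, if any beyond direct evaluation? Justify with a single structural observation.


Verdict: the geometric series formula — each summand is the previous one scaled by 3; that constant multiplier is itself the geometric structure.


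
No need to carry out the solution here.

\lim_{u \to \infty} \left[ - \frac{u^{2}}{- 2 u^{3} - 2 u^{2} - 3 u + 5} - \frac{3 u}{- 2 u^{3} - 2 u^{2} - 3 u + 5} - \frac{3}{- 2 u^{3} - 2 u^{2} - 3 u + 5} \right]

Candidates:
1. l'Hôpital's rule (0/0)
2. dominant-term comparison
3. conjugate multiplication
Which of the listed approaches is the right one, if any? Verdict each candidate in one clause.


Technique: dominant-term comparison — divide by the highest power of u present: lower-order terms vanish and the dominant ratio remains.
- l'Hôpital's rule (0/0): no 0/0 form appears: written as one quotient, top and bottom both grow without bound, and the ratio is decided by their leading terms.
- dominant-term comparison — applicable, and directly so.
- conjugate multiplication: rationalization has no target — no divergent radical difference appears.


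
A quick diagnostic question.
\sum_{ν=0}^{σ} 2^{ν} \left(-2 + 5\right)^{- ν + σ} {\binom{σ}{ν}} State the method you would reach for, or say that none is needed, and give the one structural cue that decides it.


Method: the binomial theorem — {\binom{σ}{ν}} weighting matched powers of 2 and (-2 + 5) is the expanded form of (2 + (-2 + 5))^σ — fold it back up.


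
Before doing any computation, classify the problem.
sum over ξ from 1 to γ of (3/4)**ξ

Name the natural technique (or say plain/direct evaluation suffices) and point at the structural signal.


Method: the geometric series formula — each summand is the previous one scaled by 3/4; that constant multiplier is itself the geometric structure.


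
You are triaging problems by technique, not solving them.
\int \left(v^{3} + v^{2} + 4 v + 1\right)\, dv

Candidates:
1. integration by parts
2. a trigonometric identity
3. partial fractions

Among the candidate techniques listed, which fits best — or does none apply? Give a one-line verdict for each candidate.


Diagnosis: no special technique — nothing composite, nothing rational, nothing trigonometric — each constant-multiple power of v integrates by the power rule alone.
- integration by parts: parts would only shuffle a directly integrable integrand.
- a trigonometric identity — no sine or cosine appears, so there is nothing for a trigonometric identity to act on.
- partial fractions — the expression is not a ratio of polynomials that decomposes further.


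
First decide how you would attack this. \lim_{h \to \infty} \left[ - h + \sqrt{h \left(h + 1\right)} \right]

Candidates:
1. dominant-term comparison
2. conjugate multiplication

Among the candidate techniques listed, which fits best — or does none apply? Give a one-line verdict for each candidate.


Best approach: conjugate multiplication — two divergent pieces with a minus sign between them and a radical in the mix: rationalize \sqrt{h \left(h + 1\right)} - h before any limit law applies.
- dominant-term comparison — this limit is not decided by comparing polynomial growth at infinity.
- conjugate multiplication: a fit — the right tool for this form.


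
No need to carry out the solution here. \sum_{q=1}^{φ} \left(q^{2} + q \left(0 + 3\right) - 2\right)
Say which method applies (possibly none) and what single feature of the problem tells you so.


Method: no special technique — every summand is a constant multiple of a power of q — apply the standard power-sum identities one degree at a time.


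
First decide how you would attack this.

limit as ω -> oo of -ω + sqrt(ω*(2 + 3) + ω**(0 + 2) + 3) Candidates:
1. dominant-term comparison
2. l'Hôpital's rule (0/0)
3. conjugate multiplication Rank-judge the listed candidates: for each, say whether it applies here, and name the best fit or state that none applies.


Best approach: conjugate multiplication — sqrt(ω*(2 + 3) + ω**(0 + 2) + 3) and ω both blow up, but their difference is tame once the conjugate rationalizes it.
- dominant-term comparison — no ranking of term growth rates resolves the limit here.
- l'Hôpital's rule (0/0) — substitution produces ∞ − ∞ rather than a vanishing quotient; the rule needs a 0/0 ratio to act on.
- conjugate multiplication — yes, a natural case for it.


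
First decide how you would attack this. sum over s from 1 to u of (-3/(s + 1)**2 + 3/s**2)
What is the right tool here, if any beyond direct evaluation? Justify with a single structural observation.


Diagnosis: telescoping — a difference of consecutive values of one function (3/s**2 at one index and the next) — telescoping by construction.


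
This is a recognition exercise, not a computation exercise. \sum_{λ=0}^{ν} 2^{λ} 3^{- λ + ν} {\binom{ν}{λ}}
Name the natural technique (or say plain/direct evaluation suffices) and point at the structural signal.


Technique: the binomial theorem — terms weighting {\binom{ν}{λ}} against matched powers of 2 and 3 reassemble into (2 + 3)^ν by the binomial theorem.


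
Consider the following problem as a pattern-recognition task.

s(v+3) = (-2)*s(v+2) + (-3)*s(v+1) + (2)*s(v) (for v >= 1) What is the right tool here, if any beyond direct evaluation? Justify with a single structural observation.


Best approach: the characteristic-root method — linear, homogeneous, constant coefficients: solutions of the form r^v exist — find the roots of the characteristic polynomial.


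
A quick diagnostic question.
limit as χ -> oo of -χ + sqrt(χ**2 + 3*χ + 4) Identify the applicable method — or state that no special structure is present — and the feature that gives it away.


Technique: conjugate multiplication — divergence minus divergence hides a finite answer — expose it by pairing sqrt(χ**2 + 3*χ + 4) - χ with its conjugate.


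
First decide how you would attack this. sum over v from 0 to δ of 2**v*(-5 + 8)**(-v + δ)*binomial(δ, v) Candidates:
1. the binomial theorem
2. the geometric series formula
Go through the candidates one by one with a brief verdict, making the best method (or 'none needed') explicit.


Best approach: the binomial theorem — binomial(δ, v) weighting matched powers of 2 and (-5 + 8) is the expanded form of (2 + (-5 + 8))^δ — fold it back up.
- the binomial theorem — applies; the problem has the shape this method handles.
- the geometric series formula: no single multiplier carries one term to the next throughout the sum.


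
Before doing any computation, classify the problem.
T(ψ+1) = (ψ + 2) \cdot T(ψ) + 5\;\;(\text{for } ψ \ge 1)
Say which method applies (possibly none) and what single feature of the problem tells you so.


Verdict: a summation factor — one step of memory with a weight ψ + 2 that changes as the index grows — the summation-factor construction is built for this.


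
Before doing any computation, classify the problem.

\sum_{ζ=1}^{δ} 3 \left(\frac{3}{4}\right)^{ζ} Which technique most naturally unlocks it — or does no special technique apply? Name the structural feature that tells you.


Diagnosis: the geometric series formula — consecutive terms stand in a fixed index-free ratio — the geometric sum formula closes it.


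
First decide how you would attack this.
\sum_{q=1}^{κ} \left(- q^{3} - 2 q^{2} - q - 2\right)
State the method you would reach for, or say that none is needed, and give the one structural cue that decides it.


Verdict: no special technique — no ratio, no shift structure, no binomial pattern: sum the constant-multiple powers of q with known formulas.


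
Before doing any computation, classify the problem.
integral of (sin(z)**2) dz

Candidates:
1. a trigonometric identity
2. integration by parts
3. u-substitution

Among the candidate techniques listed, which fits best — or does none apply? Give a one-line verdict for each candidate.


Diagnosis: a trigonometric identity — apply power reduction to sin(z)**2; each application halves the trigonometric degree.
- a trigonometric identity — applicable, and directly so.
- integration by parts: not the fit here: there is no polynomial factor to ladder down — parts can still close the trigonometric product by recursion, though the identity rewrite is the direct route.
- u-substitution — no subexpression of the integrand pairs with its own derivative as a factor — individual terms may offer their own substitutions, but any change of variable covering the whole integral would have to be constructed from outside the expression.


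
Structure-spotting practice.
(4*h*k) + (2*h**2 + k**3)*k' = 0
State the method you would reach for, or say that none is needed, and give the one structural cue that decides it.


Verdict: the exact-equation method — checking ∂/∂k of 4*h*k against ∂/∂h of 2*h**2 + k**3: they match — the equation is exact as it stands.


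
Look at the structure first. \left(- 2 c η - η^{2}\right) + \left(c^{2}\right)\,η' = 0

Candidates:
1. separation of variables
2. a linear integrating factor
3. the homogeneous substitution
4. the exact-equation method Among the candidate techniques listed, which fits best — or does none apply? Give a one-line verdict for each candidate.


Diagnosis: the homogeneous substitution — solved for the derivative, the right side is unchanged under scaling c and η together — it depends only on the ratio η/c, so substitute a single ratio variable. Rearranged, this also fits the Bernoulli template directly; the homogeneous substitution reads the structure without the rearrangement.
- separation of variables — the two dependences do not factor apart.
- a linear integrating factor — the unknown enters nonlinearly (through a power, a denominator, or a transcendental function), which the linear integrating-factor recipe cannot absorb as-is — any repair would come from a preliminary substitution, not the factor.
- the homogeneous substitution: applicable, and directly so.
- the exact-equation method: exactness fails on the nose — the mixed partials do not match.


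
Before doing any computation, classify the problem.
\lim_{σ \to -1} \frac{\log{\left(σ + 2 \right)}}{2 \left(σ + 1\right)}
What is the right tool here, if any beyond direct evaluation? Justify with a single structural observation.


Diagnosis: l'Hôpital's rule (0/0) — plug in -1: top and bottom both hit zero, so differentiate each and retry. Expanding numerator and denominator to first order gives the same value — the rule automates exactly that.


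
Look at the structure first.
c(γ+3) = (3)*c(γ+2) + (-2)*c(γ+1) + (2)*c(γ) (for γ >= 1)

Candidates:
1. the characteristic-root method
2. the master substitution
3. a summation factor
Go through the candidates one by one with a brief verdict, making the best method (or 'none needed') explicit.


Verdict: the characteristic-root method — try a geometric ansatz r^γ: constant coefficients turn the recurrence into one polynomial equation in r.
- the characteristic-root method — yes — fits the structure here.
- the master substitution — with no divided-index recursive call, reindexing by powers of a base buys nothing.
- a summation factor: the recurrence reaches back more than one step, outside the first-order family a summation factor normalizes.


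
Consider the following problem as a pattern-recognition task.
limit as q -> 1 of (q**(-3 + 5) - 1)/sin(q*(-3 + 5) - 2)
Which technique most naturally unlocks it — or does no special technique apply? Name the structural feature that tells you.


Diagnosis: l'Hôpital's rule (0/0) — both numerator and denominator vanish at 1: the genuine 0/0 indeterminate that l'Hôpital exists for. A local series expansion at the point resolves it as well; the rule is the packaged version of that step.


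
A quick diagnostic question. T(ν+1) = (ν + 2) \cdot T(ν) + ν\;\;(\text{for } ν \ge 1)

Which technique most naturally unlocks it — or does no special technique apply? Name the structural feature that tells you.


Best approach: a summation factor — with the index-dependent coefficient ν + 2, dividing by the cumulative product turns the left side into a pure difference.


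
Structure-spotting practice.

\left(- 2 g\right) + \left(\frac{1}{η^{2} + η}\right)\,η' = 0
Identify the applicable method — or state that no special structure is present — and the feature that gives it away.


Method: separation of variables — solved for the derivative, the right side splits multiplicatively into a function of each variable alone — divide and integrate each side. A Bernoulli substitution applies to this equation as given; separation takes the same equation in its displayed form.


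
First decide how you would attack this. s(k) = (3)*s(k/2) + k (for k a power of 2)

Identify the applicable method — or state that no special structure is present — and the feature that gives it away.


Best approach: the master substitution — a divide-and-conquer shape: argument k/2, so change variables with k = 2^m and solve the linear version.


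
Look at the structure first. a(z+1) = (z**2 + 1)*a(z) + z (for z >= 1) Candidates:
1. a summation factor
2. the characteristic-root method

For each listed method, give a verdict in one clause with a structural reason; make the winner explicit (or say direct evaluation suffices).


Method: a summation factor — it is first-order linear but the coefficient z**2 + 1 depends on the index, so multiply through by a summation factor to telescope it.
- a summation factor: a fit — the right tool for this form.
- the characteristic-root method — the coefficients change with the index, which the root method cannot absorb.


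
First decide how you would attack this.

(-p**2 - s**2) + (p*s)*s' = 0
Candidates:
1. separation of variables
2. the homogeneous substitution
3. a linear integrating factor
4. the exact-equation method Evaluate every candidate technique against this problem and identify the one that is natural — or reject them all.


Diagnosis: the homogeneous substitution — the slope is degree-zero homogeneous: the ratio substitution v = s/p collapses it. This doubles as a Bernoulli equation in the unknown as written; the homogeneous route needs no setup at all.
- separation of variables: the two dependences do not factor apart.
- the homogeneous substitution — yes — fits the structure here.
- a linear integrating factor: a nonlinear term in the unknown puts this outside the integrating-factor template.
- the exact-equation method — exactness fails on the nose — the mixed partials do not match.


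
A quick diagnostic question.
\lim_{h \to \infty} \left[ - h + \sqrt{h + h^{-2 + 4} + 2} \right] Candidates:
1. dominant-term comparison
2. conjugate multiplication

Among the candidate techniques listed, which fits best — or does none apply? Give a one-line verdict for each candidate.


Verdict: conjugate multiplication — two divergent pieces with a minus sign between them and a radical in the mix: rationalize \sqrt{h + h^{-2 + 4} + 2} - h before any limit law applies.
- dominant-term comparison: no dominant-degree comparison decides it.
- conjugate multiplication — yes, a natural case for it.


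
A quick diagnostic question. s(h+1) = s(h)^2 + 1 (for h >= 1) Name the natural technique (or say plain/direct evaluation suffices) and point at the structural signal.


Verdict: no special technique — the recurrence is nonlinear in the sequence values; study it directly, no linear machinery applies.


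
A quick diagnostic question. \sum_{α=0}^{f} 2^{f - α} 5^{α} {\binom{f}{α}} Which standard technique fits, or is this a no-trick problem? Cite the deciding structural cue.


Verdict: the binomial theorem — {\binom{f}{α}} weighting matched powers of 5 and 2 is the expanded form of (5 + 2)^f — fold it back up.


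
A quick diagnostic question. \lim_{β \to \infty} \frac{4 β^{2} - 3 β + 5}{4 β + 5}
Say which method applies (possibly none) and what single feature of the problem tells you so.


Diagnosis: dominant-term comparison — growth-rate triage: the leading powers of β decide the limit, everything else is noise. l'Hôpital's at-infinity variant applies to the expression viewed as a single quotient; the leading-term comparison is the direct route.


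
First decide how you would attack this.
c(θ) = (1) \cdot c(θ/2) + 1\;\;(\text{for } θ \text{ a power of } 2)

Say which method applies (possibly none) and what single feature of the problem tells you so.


Verdict: the master substitution — treat m = log base 2 of θ as the new clock: one recursion step advances m by one while θ scales by 2.


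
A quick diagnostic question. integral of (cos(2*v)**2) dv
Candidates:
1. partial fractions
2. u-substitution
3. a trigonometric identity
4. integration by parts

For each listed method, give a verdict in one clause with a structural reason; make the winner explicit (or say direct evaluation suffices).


Technique: a trigonometric identity — cos(2*v)**2 carries an even exponent — trade it for double-angle cosines before integrating.
- partial fractions: the expression is not a ratio of polynomials that decomposes further.
- u-substitution: no subexpression of the integrand serves as a whole-integral substitution inner — individual terms may offer their own, but none carries its derivative as a factor of the full integrand; a working change of variable would have to be constructed from outside the expression.
- a trigonometric identity — applicable, and directly so.
- integration by parts — not the fit here: there is no polynomial factor to ladder down — parts can still close the trigonometric product by recursion, though the identity rewrite is the direct route.


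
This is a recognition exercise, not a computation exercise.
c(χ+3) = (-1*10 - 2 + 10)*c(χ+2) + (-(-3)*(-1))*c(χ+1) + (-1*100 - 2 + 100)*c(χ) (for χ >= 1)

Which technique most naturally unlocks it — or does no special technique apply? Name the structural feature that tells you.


Best approach: the characteristic-root method — fixed numeric weights on consecutive terms and no forcing term added: the root method in its home territory.


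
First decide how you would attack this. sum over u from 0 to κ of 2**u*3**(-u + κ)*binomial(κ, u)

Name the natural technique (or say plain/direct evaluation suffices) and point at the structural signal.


Verdict: the binomial theorem — the binomial coefficients weight matched powers of 2 and 3, which is exactly the expansion of a binomial power.


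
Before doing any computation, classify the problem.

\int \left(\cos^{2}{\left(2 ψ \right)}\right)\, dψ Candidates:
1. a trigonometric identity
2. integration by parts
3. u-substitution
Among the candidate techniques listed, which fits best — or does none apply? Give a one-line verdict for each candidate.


Verdict: a trigonometric identity — even powers like \cos^{2}{\left(2 ψ \right)} never integrate directly; the half-angle identity lowers the degree first.
- a trigonometric identity — yes — fits the structure here.
- integration by parts — not the natural route: no polynomial-kernel product appears — a recursive parts reduction of the trigonometric product exists, but the identity rewrite is direct.
- u-substitution — no subexpression of the integrand serves as a whole-integral substitution inner — individual terms may offer their own, but none carries its derivative as a factor of the full integrand; a working change of variable would have to be constructed from outside the expression.


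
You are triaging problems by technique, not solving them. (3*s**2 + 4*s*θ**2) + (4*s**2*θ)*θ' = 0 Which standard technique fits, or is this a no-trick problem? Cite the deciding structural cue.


Verdict: the exact-equation method — checking ∂/∂θ of 3*s**2 + 4*s*θ**2 against ∂/∂s of 4*s**2*θ: they match — the equation is exact as it stands.


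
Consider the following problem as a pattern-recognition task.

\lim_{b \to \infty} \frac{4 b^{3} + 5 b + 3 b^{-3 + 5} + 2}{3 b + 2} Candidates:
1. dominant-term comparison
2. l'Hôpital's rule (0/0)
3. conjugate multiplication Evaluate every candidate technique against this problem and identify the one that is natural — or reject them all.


Diagnosis: dominant-term comparison — divide by the highest power of b present: lower-order terms vanish and the dominant ratio remains.
- dominant-term comparison — a fit — the right tool for this form.
- l'Hôpital's rule (0/0) — viewed as a single quotient this runs to ∞/∞, not the 0/0 clash this candidate addresses; an at-infinity variant of the rule would resolve it, but comparing leading growth reads the answer without differentiating.
- conjugate multiplication — no difference of divergent radicals appears, so rationalizing has nothing to cancel.


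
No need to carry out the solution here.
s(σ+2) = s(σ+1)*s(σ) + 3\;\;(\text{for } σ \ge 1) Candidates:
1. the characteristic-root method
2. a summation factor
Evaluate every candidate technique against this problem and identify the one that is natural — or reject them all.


Best approach: no special technique — the recurrence is nonlinear in the sequence terms; no linear-recurrence method fits it as written — one iterates or studies it directly.
- the characteristic-root method — the recursion is nonlinear in the sequence values, so no linear-modes ansatz applies.
- a summation factor: the recursion is nonlinear — outside the first-order linear family a summation factor addresses.


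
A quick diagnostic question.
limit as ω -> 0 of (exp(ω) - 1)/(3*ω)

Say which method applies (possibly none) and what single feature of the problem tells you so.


Best approach: l'Hôpital's rule (0/0) — substituting 0 gives 0 over 0; differentiate top and bottom once and re-evaluate. The standard small-argument limits would also carry it; the rule is the systematic route.


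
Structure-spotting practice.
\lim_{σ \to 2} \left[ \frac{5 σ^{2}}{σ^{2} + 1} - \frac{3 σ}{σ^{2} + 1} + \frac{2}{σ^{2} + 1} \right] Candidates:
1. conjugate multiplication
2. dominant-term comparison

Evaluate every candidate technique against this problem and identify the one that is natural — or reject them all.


Best approach: no special technique — no vanishing denominator and no indeterminate clash at the point — evaluation is immediate.
- conjugate multiplication: the conjugate move applies to radical differences, which this is not.
- dominant-term comparison — no dominant-degree comparison decides it.


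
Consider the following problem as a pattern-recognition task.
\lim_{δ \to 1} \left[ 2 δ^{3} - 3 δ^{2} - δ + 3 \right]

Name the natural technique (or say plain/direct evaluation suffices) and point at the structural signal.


Verdict: no special technique — no zero denominators, no indeterminate clash at 1 — substitute and read off the value.


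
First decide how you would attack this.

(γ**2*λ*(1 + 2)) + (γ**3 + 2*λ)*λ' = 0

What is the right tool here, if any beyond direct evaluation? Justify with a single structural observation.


Verdict: the exact-equation method — equality of cross partials is the green light — assemble the potential function term by term.


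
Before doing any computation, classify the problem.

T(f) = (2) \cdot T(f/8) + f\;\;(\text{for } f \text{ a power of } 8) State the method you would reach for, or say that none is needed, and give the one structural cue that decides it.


Method: the master substitution — the argument contracts 8-fold per step: reindex f exponentially and solve the linear recurrence in the new index.


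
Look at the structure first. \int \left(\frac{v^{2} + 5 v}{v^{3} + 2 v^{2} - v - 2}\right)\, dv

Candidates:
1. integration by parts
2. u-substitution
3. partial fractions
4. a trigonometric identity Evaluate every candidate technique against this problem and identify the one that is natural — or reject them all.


Best approach: partial fractions — rational integrand, reducible denominator v^{3} + 2 v^{2} - v - 2: decompose first, integrate second.
- integration by parts — the integrand does not split as a nonconstant polynomial times an exp, sine, cosine of a linear argument, or logarithm — no polynomial-kernel parts product to differentiate one side of.
- u-substitution: no subexpression of the integrand serves as a whole-integral substitution inner — individual terms may offer their own, but none carries its derivative as a factor of the full integrand; a working change of variable would have to be constructed from outside the expression.
- partial fractions: applies; the problem has the shape this method handles.
- a trigonometric identity: there is no trigonometric structure at all — the integrand carries no sine or cosine to rewrite.
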